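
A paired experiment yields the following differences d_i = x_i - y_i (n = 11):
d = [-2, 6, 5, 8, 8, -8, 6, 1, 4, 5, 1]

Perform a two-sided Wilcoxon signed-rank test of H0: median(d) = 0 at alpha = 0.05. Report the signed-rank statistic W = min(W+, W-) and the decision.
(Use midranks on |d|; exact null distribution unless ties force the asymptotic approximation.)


Step 1: Drop any zero differences (none here) and take |d_i|.
|d| = [2, 6, 5, 8, 8, 8, 6, 1, 4, 5, 1]
Step 2: Midrank |d_i| (ties get averaged ranks).
ranks: |2|->3, |6|->7.5, |5|->5.5, |8|->10, |8|->10, |8|->10, |6|->7.5, |1|->1.5, |4|->4, |5|->5.5, |1|->1.5
Step 3: Attach original signs; sum ranks with positive sign and with negative sign.
W+ = 7.5 + 5.5 + 10 + 10 + 7.5 + 1.5 + 4 + 5.5 + 1.5 = 53
W- = 3 + 10 = 13
(Check: W+ + W- = 66 should equal n(n+1)/2 = 66.)
Step 4: Test statistic W = min(W+, W-) = 13.
Step 5: Ties in |d|, so use the tie-corrected normal approximation.
        E[W] = n(n+1)/4 = 11*12/4 = 33.
        Tie groups: |d|=1 (t=2), |d|=5 (t=2), |d|=6 (t=2), |d|=8 (t=3); sum(t^3 - t) = 42.
        Var[W] = n(n+1)(2n+1)/24 - sum(t^3-t)/48 = 3036/24 - 42/48 = 125.625.
        z = (W - E[W]) / sqrt(Var[W]) = (13 - 33) / 11.2083 = -1.7844.
        Two-sided p = 2*Phi(z) = 0.074359.
Step 6: alpha = 0.05. fail to reject H0.

W+ = 53, W- = 13, W = min = 13, p = 0.074359, fail to reject H0.


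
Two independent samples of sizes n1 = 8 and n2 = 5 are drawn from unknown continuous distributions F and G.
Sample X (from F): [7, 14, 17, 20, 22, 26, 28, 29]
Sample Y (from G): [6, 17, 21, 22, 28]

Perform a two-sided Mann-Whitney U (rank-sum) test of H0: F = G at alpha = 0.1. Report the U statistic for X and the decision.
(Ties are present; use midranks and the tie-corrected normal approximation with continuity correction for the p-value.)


Step 1: Combine and sort all 13 observations; assign midranks.
sorted (value, group): (6,Y), (7,X), (14,X), (17,X), (17,Y), (20,X), (21,Y), (22,X), (22,Y), (26,X), (28,X), (28,Y), (29,X)
ranks: 6->1, 7->2, 14->3, 17->4.5, 17->4.5, 20->6, 21->7, 22->8.5, 22->8.5, 26->10, 28->11.5, 28->11.5, 29->13
Step 2: Rank sum for X: R1 = 2 + 3 + 4.5 + 6 + 8.5 + 10 + 11.5 + 13 = 58.5.
Step 3: U_X = R1 - n1(n1+1)/2 = 58.5 - 8*9/2 = 58.5 - 36 = 22.5.
       U_Y = n1*n2 - U_X = 40 - 22.5 = 17.5.
Step 4: Ties are present, so use the tie-corrected normal approximation (with continuity correction) for the p-value.
Step 5: p-value = 0.768770; compare to alpha = 0.1. fail to reject H0.

U_X = 22.5, p = 0.768770, fail to reject H0 at alpha = 0.1.


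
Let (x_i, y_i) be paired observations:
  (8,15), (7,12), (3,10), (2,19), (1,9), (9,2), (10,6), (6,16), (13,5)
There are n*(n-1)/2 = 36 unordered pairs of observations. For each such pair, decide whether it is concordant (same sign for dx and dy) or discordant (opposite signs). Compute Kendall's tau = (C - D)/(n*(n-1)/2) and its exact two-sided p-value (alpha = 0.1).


Step 1: Enumerate the 36 unordered pairs (i,j) with i<j and classify each by sign(x_j-x_i) * sign(y_j-y_i).
  (1,2):dx=-1,dy=-3->C; (1,3):dx=-5,dy=-5->C; (1,4):dx=-6,dy=+4->D; (1,5):dx=-7,dy=-6->C
  (1,6):dx=+1,dy=-13->D; (1,7):dx=+2,dy=-9->D; (1,8):dx=-2,dy=+1->D; (1,9):dx=+5,dy=-10->D
  (2,3):dx=-4,dy=-2->C; (2,4):dx=-5,dy=+7->D; (2,5):dx=-6,dy=-3->C; (2,6):dx=+2,dy=-10->D
  (2,7):dx=+3,dy=-6->D; (2,8):dx=-1,dy=+4->D; (2,9):dx=+6,dy=-7->D; (3,4):dx=-1,dy=+9->D
  (3,5):dx=-2,dy=-1->C; (3,6):dx=+6,dy=-8->D; (3,7):dx=+7,dy=-4->D; (3,8):dx=+3,dy=+6->C
  (3,9):dx=+10,dy=-5->D; (4,5):dx=-1,dy=-10->C; (4,6):dx=+7,dy=-17->D; (4,7):dx=+8,dy=-13->D
  (4,8):dx=+4,dy=-3->D; (4,9):dx=+11,dy=-14->D; (5,6):dx=+8,dy=-7->D; (5,7):dx=+9,dy=-3->D
  (5,8):dx=+5,dy=+7->C; (5,9):dx=+12,dy=-4->D; (6,7):dx=+1,dy=+4->C; (6,8):dx=-3,dy=+14->D
  (6,9):dx=+4,dy=+3->C; (7,8):dx=-4,dy=+10->D; (7,9):dx=+3,dy=-1->D; (8,9):dx=+7,dy=-11->D
Step 2: C = 11, D = 25, total pairs = 36.
Step 3: tau = (C - D)/(n(n-1)/2) = (11 - 25)/36 = -0.388889.
Step 4: Exact two-sided p-value (enumerate n! = 362880 permutations of y under H0): p = 0.180181.
Step 5: alpha = 0.1. fail to reject H0.

tau_b = -0.3889 (C=11, D=25), p = 0.180181, fail to reject H0.


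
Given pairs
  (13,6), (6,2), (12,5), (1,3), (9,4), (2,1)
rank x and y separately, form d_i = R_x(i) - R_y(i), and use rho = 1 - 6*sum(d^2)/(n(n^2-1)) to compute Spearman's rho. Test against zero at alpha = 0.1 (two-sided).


Step 1: Rank x and y separately (midranks; no ties here).
rank(x): 13->6, 6->3, 12->5, 1->1, 9->4, 2->2
rank(y): 6->6, 2->2, 5->5, 3->3, 4->4, 1->1
Step 2: d_i = R_x(i) - R_y(i); compute d_i^2.
  (6-6)^2=0, (3-2)^2=1, (5-5)^2=0, (1-3)^2=4, (4-4)^2=0, (2-1)^2=1
sum(d^2) = 6.
Step 3: rho = 1 - 6*6 / (6*(6^2 - 1)) = 1 - 36/210 = 0.828571.
Step 4: Under H0, t = rho * sqrt((n-2)/(1-rho^2)) = 2.9598 ~ t(4).
Step 5: Two-sided p-value from the t-distribution with 4 df = 0.041563.
Step 6: alpha = 0.1. reject H0.

rho = 0.8286, p = 0.041563, reject H0 at alpha = 0.1.


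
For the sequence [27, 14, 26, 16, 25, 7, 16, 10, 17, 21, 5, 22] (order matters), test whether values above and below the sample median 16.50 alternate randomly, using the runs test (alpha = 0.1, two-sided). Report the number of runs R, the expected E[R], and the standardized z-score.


Step 1: Compute median = 16.50; label A = above, B = below.
Labels in order: ABABABBBAABA  (n_A = 6, n_B = 6)
Step 2: Count runs R = 9.
Step 3: Under H0 (random ordering), E[R] = 2*n_A*n_B/(n_A+n_B) + 1 = 2*6*6/12 + 1 = 7.0000.
        Var[R] = 2*n_A*n_B*(2*n_A*n_B - n_A - n_B) / ((n_A+n_B)^2 * (n_A+n_B-1)) = 4320/1584 = 2.7273.
        SD[R] = 1.6514.
Step 4: Continuity-corrected z = (R - 0.5 - E[R]) / SD[R] = (9 - 0.5 - 7.0000) / 1.6514 = 0.9083.
Step 5: Two-sided p-value via normal approximation = 2*(1 - Phi(|z|)) = 0.363722.
Step 6: alpha = 0.1. fail to reject H0.

R = 9, z = 0.9083, p = 0.363722, fail to reject H0.


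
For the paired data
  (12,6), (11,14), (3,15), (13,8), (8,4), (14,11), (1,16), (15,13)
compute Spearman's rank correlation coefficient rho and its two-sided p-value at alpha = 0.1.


Step 1: Rank x and y separately (midranks; no ties here).
rank(x): 12->5, 11->4, 3->2, 13->6, 8->3, 14->7, 1->1, 15->8
rank(y): 6->2, 14->6, 15->7, 8->3, 4->1, 11->4, 16->8, 13->5
Step 2: d_i = R_x(i) - R_y(i); compute d_i^2.
  (5-2)^2=9, (4-6)^2=4, (2-7)^2=25, (6-3)^2=9, (3-1)^2=4, (7-4)^2=9, (1-8)^2=49, (8-5)^2=9
sum(d^2) = 118.
Step 3: rho = 1 - 6*118 / (8*(8^2 - 1)) = 1 - 708/504 = -0.404762.
Step 4: Under H0, t = rho * sqrt((n-2)/(1-rho^2)) = -1.0842 ~ t(6).
Step 5: Two-sided p-value from the t-distribution with 6 df = 0.319889.
Step 6: alpha = 0.1. fail to reject H0.

rho = -0.4048, p = 0.319889, fail to reject H0 at alpha = 0.1.


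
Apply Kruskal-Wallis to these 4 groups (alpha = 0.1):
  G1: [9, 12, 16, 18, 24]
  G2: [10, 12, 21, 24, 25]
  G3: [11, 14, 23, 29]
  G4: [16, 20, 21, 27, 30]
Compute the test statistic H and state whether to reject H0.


Step 1: Combine all N = 19 observations and assign midranks.
sorted (value, group, rank): (9,G1,1), (10,G2,2), (11,G3,3), (12,G1,4.5), (12,G2,4.5), (14,G3,6), (16,G1,7.5), (16,G4,7.5), (18,G1,9), (20,G4,10), (21,G2,11.5), (21,G4,11.5), (23,G3,13), (24,G1,14.5), (24,G2,14.5), (25,G2,16), (27,G4,17), (29,G3,18), (30,G4,19)
Step 2: Sum ranks within each group.
R_1 = 36.5 (n_1 = 5)
R_2 = 48.5 (n_2 = 5)
R_3 = 40 (n_3 = 4)
R_4 = 65 (n_4 = 5)
Step 3: H = 12/(N(N+1)) * sum(R_i^2/n_i) - 3(N+1)
     = 12/(19*20) * (36.5^2/5 + 48.5^2/5 + 40^2/4 + 65^2/5) - 3*20
     = 0.031579 * 1981.9 - 60
     = 2.586316.
Step 4: Ties present; correction factor C = 1 - 24/(19^3 - 19) = 0.996491. Corrected H = 2.586316 / 0.996491 = 2.595423.
Step 5: Under H0, H ~ chi^2(3); p-value = 0.458293.
Step 6: alpha = 0.1. fail to reject H0.

H = 2.5954, df = 3, p = 0.458293, fail to reject H0.


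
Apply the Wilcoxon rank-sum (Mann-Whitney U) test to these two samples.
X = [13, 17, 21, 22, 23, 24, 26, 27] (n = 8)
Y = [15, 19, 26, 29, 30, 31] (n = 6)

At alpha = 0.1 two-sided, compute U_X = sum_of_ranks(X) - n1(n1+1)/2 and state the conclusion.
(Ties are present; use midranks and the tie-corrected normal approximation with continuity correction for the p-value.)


Step 1: Combine and sort all 14 observations; assign midranks.
sorted (value, group): (13,X), (15,Y), (17,X), (19,Y), (21,X), (22,X), (23,X), (24,X), (26,X), (26,Y), (27,X), (29,Y), (30,Y), (31,Y)
ranks: 13->1, 15->2, 17->3, 19->4, 21->5, 22->6, 23->7, 24->8, 26->9.5, 26->9.5, 27->11, 29->12, 30->13, 31->14
Step 2: Rank sum for X: R1 = 1 + 3 + 5 + 6 + 7 + 8 + 9.5 + 11 = 50.5.
Step 3: U_X = R1 - n1(n1+1)/2 = 50.5 - 8*9/2 = 50.5 - 36 = 14.5.
       U_Y = n1*n2 - U_X = 48 - 14.5 = 33.5.
Step 4: Ties are present, so use the tie-corrected normal approximation (with continuity correction) for the p-value.
Step 5: p-value = 0.244759; compare to alpha = 0.1. fail to reject H0.

U_X = 14.5, p = 0.244759, fail to reject H0 at alpha = 0.1.


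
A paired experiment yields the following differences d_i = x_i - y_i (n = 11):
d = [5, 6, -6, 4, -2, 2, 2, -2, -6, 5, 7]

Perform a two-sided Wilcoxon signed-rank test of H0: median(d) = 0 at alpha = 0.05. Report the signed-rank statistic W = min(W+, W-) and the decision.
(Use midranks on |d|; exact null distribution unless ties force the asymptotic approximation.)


Step 1: Drop any zero differences (none here) and take |d_i|.
|d| = [5, 6, 6, 4, 2, 2, 2, 2, 6, 5, 7]
Step 2: Midrank |d_i| (ties get averaged ranks).
ranks: |5|->6.5, |6|->9, |6|->9, |4|->5, |2|->2.5, |2|->2.5, |2|->2.5, |2|->2.5, |6|->9, |5|->6.5, |7|->11
Step 3: Attach original signs; sum ranks with positive sign and with negative sign.
W+ = 6.5 + 9 + 5 + 2.5 + 2.5 + 6.5 + 11 = 43
W- = 9 + 2.5 + 2.5 + 9 = 23
(Check: W+ + W- = 66 should equal n(n+1)/2 = 66.)
Step 4: Test statistic W = min(W+, W-) = 23.
Step 5: Ties in |d|, so use the tie-corrected normal approximation.
        E[W] = n(n+1)/4 = 11*12/4 = 33.
        Tie groups: |d|=2 (t=4), |d|=5 (t=2), |d|=6 (t=3); sum(t^3 - t) = 90.
        Var[W] = n(n+1)(2n+1)/24 - sum(t^3-t)/48 = 3036/24 - 90/48 = 124.625.
        z = (W - E[W]) / sqrt(Var[W]) = (23 - 33) / 11.1636 = -0.8958.
        Two-sided p = 2*Phi(z) = 0.370375.
Step 6: alpha = 0.05. fail to reject H0.

W+ = 43, W- = 23, W = min = 23, p = 0.370375, fail to reject H0.


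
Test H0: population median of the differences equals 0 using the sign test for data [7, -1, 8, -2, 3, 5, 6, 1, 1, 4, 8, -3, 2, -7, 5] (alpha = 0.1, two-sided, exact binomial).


Step 1: Discard zero differences. Original n = 15; n_eff = number of nonzero differences = 15.
Nonzero differences (with sign): +7, -1, +8, -2, +3, +5, +6, +1, +1, +4, +8, -3, +2, -7, +5
Step 2: Count signs: positive = 11, negative = 4.
Step 3: Under H0: P(positive) = 0.5, so the number of positives S ~ Bin(15, 0.5).
Step 4: Two-sided exact p-value = sum of Bin(15,0.5) probabilities at or below the observed probability = 0.118469.
Step 5: alpha = 0.1. fail to reject H0.

n_eff = 15, pos = 11, neg = 4, p = 0.118469, fail to reject H0.


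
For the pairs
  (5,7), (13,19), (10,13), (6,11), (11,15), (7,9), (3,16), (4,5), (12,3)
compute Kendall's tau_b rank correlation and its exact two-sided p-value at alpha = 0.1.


Step 1: Enumerate the 36 unordered pairs (i,j) with i<j and classify each by sign(x_j-x_i) * sign(y_j-y_i).
  (1,2):dx=+8,dy=+12->C; (1,3):dx=+5,dy=+6->C; (1,4):dx=+1,dy=+4->C; (1,5):dx=+6,dy=+8->C
  (1,6):dx=+2,dy=+2->C; (1,7):dx=-2,dy=+9->D; (1,8):dx=-1,dy=-2->C; (1,9):dx=+7,dy=-4->D
  (2,3):dx=-3,dy=-6->C; (2,4):dx=-7,dy=-8->C; (2,5):dx=-2,dy=-4->C; (2,6):dx=-6,dy=-10->C
  (2,7):dx=-10,dy=-3->C; (2,8):dx=-9,dy=-14->C; (2,9):dx=-1,dy=-16->C; (3,4):dx=-4,dy=-2->C
  (3,5):dx=+1,dy=+2->C; (3,6):dx=-3,dy=-4->C; (3,7):dx=-7,dy=+3->D; (3,8):dx=-6,dy=-8->C
  (3,9):dx=+2,dy=-10->D; (4,5):dx=+5,dy=+4->C; (4,6):dx=+1,dy=-2->D; (4,7):dx=-3,dy=+5->D
  (4,8):dx=-2,dy=-6->C; (4,9):dx=+6,dy=-8->D; (5,6):dx=-4,dy=-6->C; (5,7):dx=-8,dy=+1->D
  (5,8):dx=-7,dy=-10->C; (5,9):dx=+1,dy=-12->D; (6,7):dx=-4,dy=+7->D; (6,8):dx=-3,dy=-4->C
  (6,9):dx=+5,dy=-6->D; (7,8):dx=+1,dy=-11->D; (7,9):dx=+9,dy=-13->D; (8,9):dx=+8,dy=-2->D
Step 2: C = 22, D = 14, total pairs = 36.
Step 3: tau = (C - D)/(n(n-1)/2) = (22 - 14)/36 = 0.222222.
Step 4: Exact two-sided p-value (enumerate n! = 362880 permutations of y under H0): p = 0.476709.
Step 5: alpha = 0.1. fail to reject H0.

tau_b = 0.2222 (C=22, D=14), p = 0.476709, fail to reject H0.


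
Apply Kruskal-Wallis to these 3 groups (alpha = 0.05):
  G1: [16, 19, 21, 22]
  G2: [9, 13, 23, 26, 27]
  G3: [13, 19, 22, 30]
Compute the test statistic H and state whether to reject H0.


Step 1: Combine all N = 13 observations and assign midranks.
sorted (value, group, rank): (9,G2,1), (13,G2,2.5), (13,G3,2.5), (16,G1,4), (19,G1,5.5), (19,G3,5.5), (21,G1,7), (22,G1,8.5), (22,G3,8.5), (23,G2,10), (26,G2,11), (27,G2,12), (30,G3,13)
Step 2: Sum ranks within each group.
R_1 = 25 (n_1 = 4)
R_2 = 36.5 (n_2 = 5)
R_3 = 29.5 (n_3 = 4)
Step 3: H = 12/(N(N+1)) * sum(R_i^2/n_i) - 3(N+1)
     = 12/(13*14) * (25^2/4 + 36.5^2/5 + 29.5^2/4) - 3*14
     = 0.065934 * 640.263 - 42
     = 0.215110.
Step 4: Ties present; correction factor C = 1 - 18/(13^3 - 13) = 0.991758. Corrected H = 0.215110 / 0.991758 = 0.216898.
Step 5: Under H0, H ~ chi^2(2); p-value = 0.897225.
Step 6: alpha = 0.05. fail to reject H0.

H = 0.2169, df = 2, p = 0.897225, fail to reject H0.


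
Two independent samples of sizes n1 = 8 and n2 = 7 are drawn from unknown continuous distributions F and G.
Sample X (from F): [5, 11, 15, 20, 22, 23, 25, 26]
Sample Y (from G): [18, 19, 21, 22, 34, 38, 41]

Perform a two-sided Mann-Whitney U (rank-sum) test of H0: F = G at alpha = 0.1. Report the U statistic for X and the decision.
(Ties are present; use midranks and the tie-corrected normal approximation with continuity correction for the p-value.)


Step 1: Combine and sort all 15 observations; assign midranks.
sorted (value, group): (5,X), (11,X), (15,X), (18,Y), (19,Y), (20,X), (21,Y), (22,X), (22,Y), (23,X), (25,X), (26,X), (34,Y), (38,Y), (41,Y)
ranks: 5->1, 11->2, 15->3, 18->4, 19->5, 20->6, 21->7, 22->8.5, 22->8.5, 23->10, 25->11, 26->12, 34->13, 38->14, 41->15
Step 2: Rank sum for X: R1 = 1 + 2 + 3 + 6 + 8.5 + 10 + 11 + 12 = 53.5.
Step 3: U_X = R1 - n1(n1+1)/2 = 53.5 - 8*9/2 = 53.5 - 36 = 17.5.
       U_Y = n1*n2 - U_X = 56 - 17.5 = 38.5.
Step 4: Ties are present, so use the tie-corrected normal approximation (with continuity correction) for the p-value.
Step 5: p-value = 0.246738; compare to alpha = 0.1. fail to reject H0.

U_X = 17.5, p = 0.246738, fail to reject H0 at alpha = 0.1.


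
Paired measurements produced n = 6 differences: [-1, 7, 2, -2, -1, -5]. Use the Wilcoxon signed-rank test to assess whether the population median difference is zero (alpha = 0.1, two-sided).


Step 1: Drop any zero differences (none here) and take |d_i|.
|d| = [1, 7, 2, 2, 1, 5]
Step 2: Midrank |d_i| (ties get averaged ranks).
ranks: |1|->1.5, |7|->6, |2|->3.5, |2|->3.5, |1|->1.5, |5|->5
Step 3: Attach original signs; sum ranks with positive sign and with negative sign.
W+ = 6 + 3.5 = 9.5
W- = 1.5 + 3.5 + 1.5 + 5 = 11.5
(Check: W+ + W- = 21 should equal n(n+1)/2 = 21.)
Step 4: Test statistic W = min(W+, W-) = 9.5.
Step 5: Ties in |d|, so use the tie-corrected normal approximation.
        E[W] = n(n+1)/4 = 6*7/4 = 10.5.
        Tie groups: |d|=1 (t=2), |d|=2 (t=2); sum(t^3 - t) = 12.
        Var[W] = n(n+1)(2n+1)/24 - sum(t^3-t)/48 = 546/24 - 12/48 = 22.5.
        z = (W - E[W]) / sqrt(Var[W]) = (9.5 - 10.5) / 4.7434 = -0.2108.
        Two-sided p = 2*Phi(z) = 0.833029.
Step 6: alpha = 0.1. fail to reject H0.

W+ = 9.5, W- = 11.5, W = min = 9.5, p = 0.833029, fail to reject H0.


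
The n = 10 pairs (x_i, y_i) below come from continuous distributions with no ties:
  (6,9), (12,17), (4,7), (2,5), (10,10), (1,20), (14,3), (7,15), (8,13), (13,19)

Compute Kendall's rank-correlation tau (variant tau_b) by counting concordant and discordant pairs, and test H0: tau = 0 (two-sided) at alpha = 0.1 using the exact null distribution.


Step 1: Enumerate the 45 unordered pairs (i,j) with i<j and classify each by sign(x_j-x_i) * sign(y_j-y_i).
  (1,2):dx=+6,dy=+8->C; (1,3):dx=-2,dy=-2->C; (1,4):dx=-4,dy=-4->C; (1,5):dx=+4,dy=+1->C
  (1,6):dx=-5,dy=+11->D; (1,7):dx=+8,dy=-6->D; (1,8):dx=+1,dy=+6->C; (1,9):dx=+2,dy=+4->C
  (1,10):dx=+7,dy=+10->C; (2,3):dx=-8,dy=-10->C; (2,4):dx=-10,dy=-12->C; (2,5):dx=-2,dy=-7->C
  (2,6):dx=-11,dy=+3->D; (2,7):dx=+2,dy=-14->D; (2,8):dx=-5,dy=-2->C; (2,9):dx=-4,dy=-4->C
  (2,10):dx=+1,dy=+2->C; (3,4):dx=-2,dy=-2->C; (3,5):dx=+6,dy=+3->C; (3,6):dx=-3,dy=+13->D
  (3,7):dx=+10,dy=-4->D; (3,8):dx=+3,dy=+8->C; (3,9):dx=+4,dy=+6->C; (3,10):dx=+9,dy=+12->C
  (4,5):dx=+8,dy=+5->C; (4,6):dx=-1,dy=+15->D; (4,7):dx=+12,dy=-2->D; (4,8):dx=+5,dy=+10->C
  (4,9):dx=+6,dy=+8->C; (4,10):dx=+11,dy=+14->C; (5,6):dx=-9,dy=+10->D; (5,7):dx=+4,dy=-7->D
  (5,8):dx=-3,dy=+5->D; (5,9):dx=-2,dy=+3->D; (5,10):dx=+3,dy=+9->C; (6,7):dx=+13,dy=-17->D
  (6,8):dx=+6,dy=-5->D; (6,9):dx=+7,dy=-7->D; (6,10):dx=+12,dy=-1->D; (7,8):dx=-7,dy=+12->D
  (7,9):dx=-6,dy=+10->D; (7,10):dx=-1,dy=+16->D; (8,9):dx=+1,dy=-2->D; (8,10):dx=+6,dy=+4->C
  (9,10):dx=+5,dy=+6->C
Step 2: C = 25, D = 20, total pairs = 45.
Step 3: tau = (C - D)/(n(n-1)/2) = (25 - 20)/45 = 0.111111.
Step 4: Exact two-sided p-value (enumerate n! = 3628800 permutations of y under H0): p = 0.727490.
Step 5: alpha = 0.1. fail to reject H0.

tau_b = 0.1111 (C=25, D=20), p = 0.727490, fail to reject H0.


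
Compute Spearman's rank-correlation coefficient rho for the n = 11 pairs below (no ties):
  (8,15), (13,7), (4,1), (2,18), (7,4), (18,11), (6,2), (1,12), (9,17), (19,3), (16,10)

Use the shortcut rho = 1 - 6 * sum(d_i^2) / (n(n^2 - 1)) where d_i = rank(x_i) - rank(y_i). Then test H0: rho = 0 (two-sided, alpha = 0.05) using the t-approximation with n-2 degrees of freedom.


Step 1: Rank x and y separately (midranks; no ties here).
rank(x): 8->6, 13->8, 4->3, 2->2, 7->5, 18->10, 6->4, 1->1, 9->7, 19->11, 16->9
rank(y): 15->9, 7->5, 1->1, 18->11, 4->4, 11->7, 2->2, 12->8, 17->10, 3->3, 10->6
Step 2: d_i = R_x(i) - R_y(i); compute d_i^2.
  (6-9)^2=9, (8-5)^2=9, (3-1)^2=4, (2-11)^2=81, (5-4)^2=1, (10-7)^2=9, (4-2)^2=4, (1-8)^2=49, (7-10)^2=9, (11-3)^2=64, (9-6)^2=9
sum(d^2) = 248.
Step 3: rho = 1 - 6*248 / (11*(11^2 - 1)) = 1 - 1488/1320 = -0.127273.
Step 4: Under H0, t = rho * sqrt((n-2)/(1-rho^2)) = -0.3849 ~ t(9).
Step 5: Two-sided p-value from the t-distribution with 9 df = 0.709215.
Step 6: alpha = 0.05. fail to reject H0.

rho = -0.1273, p = 0.709215, fail to reject H0 at alpha = 0.05.


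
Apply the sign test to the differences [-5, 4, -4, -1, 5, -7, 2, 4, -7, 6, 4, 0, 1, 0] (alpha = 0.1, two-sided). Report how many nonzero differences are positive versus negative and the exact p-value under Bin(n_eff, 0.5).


Step 1: Discard zero differences. Original n = 14; n_eff = number of nonzero differences = 12.
Nonzero differences (with sign): -5, +4, -4, -1, +5, -7, +2, +4, -7, +6, +4, +1
Step 2: Count signs: positive = 7, negative = 5.
Step 3: Under H0: P(positive) = 0.5, so the number of positives S ~ Bin(12, 0.5).
Step 4: Two-sided exact p-value = sum of Bin(12,0.5) probabilities at or below the observed probability = 0.774414.
Step 5: alpha = 0.1. fail to reject H0.

n_eff = 12, pos = 7, neg = 5, p = 0.774414, fail to reject H0.


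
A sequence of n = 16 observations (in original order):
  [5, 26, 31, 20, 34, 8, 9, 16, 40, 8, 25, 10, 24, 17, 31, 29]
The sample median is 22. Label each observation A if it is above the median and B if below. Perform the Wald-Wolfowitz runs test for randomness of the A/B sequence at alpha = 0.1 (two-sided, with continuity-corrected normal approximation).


Step 1: Compute median = 22; label A = above, B = below.
Labels in order: BAABABBBABABABAA  (n_A = 8, n_B = 8)
Step 2: Count runs R = 12.
Step 3: Under H0 (random ordering), E[R] = 2*n_A*n_B/(n_A+n_B) + 1 = 2*8*8/16 + 1 = 9.0000.
        Var[R] = 2*n_A*n_B*(2*n_A*n_B - n_A - n_B) / ((n_A+n_B)^2 * (n_A+n_B-1)) = 14336/3840 = 3.7333.
        SD[R] = 1.9322.
Step 4: Continuity-corrected z = (R - 0.5 - E[R]) / SD[R] = (12 - 0.5 - 9.0000) / 1.9322 = 1.2939.
Step 5: Two-sided p-value via normal approximation = 2*(1 - Phi(|z|)) = 0.195709.
Step 6: alpha = 0.1. fail to reject H0.

R = 12, z = 1.2939, p = 0.195709, fail to reject H0.


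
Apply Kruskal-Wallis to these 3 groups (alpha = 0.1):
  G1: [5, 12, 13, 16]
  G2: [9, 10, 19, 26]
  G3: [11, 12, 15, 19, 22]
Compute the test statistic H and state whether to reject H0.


Step 1: Combine all N = 13 observations and assign midranks.
sorted (value, group, rank): (5,G1,1), (9,G2,2), (10,G2,3), (11,G3,4), (12,G1,5.5), (12,G3,5.5), (13,G1,7), (15,G3,8), (16,G1,9), (19,G2,10.5), (19,G3,10.5), (22,G3,12), (26,G2,13)
Step 2: Sum ranks within each group.
R_1 = 22.5 (n_1 = 4)
R_2 = 28.5 (n_2 = 4)
R_3 = 40 (n_3 = 5)
Step 3: H = 12/(N(N+1)) * sum(R_i^2/n_i) - 3(N+1)
     = 12/(13*14) * (22.5^2/4 + 28.5^2/4 + 40^2/5) - 3*14
     = 0.065934 * 649.625 - 42
     = 0.832418.
Step 4: Ties present; correction factor C = 1 - 12/(13^3 - 13) = 0.994505. Corrected H = 0.832418 / 0.994505 = 0.837017.
Step 5: Under H0, H ~ chi^2(2); p-value = 0.658028.
Step 6: alpha = 0.1. fail to reject H0.

H = 0.8370, df = 2, p = 0.658028, fail to reject H0.


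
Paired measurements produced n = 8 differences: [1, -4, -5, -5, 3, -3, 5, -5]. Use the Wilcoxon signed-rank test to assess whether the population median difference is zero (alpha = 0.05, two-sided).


Step 1: Drop any zero differences (none here) and take |d_i|.
|d| = [1, 4, 5, 5, 3, 3, 5, 5]
Step 2: Midrank |d_i| (ties get averaged ranks).
ranks: |1|->1, |4|->4, |5|->6.5, |5|->6.5, |3|->2.5, |3|->2.5, |5|->6.5, |5|->6.5
Step 3: Attach original signs; sum ranks with positive sign and with negative sign.
W+ = 1 + 2.5 + 6.5 = 10
W- = 4 + 6.5 + 6.5 + 2.5 + 6.5 = 26
(Check: W+ + W- = 36 should equal n(n+1)/2 = 36.)
Step 4: Test statistic W = min(W+, W-) = 10.
Step 5: Ties in |d|, so use the tie-corrected normal approximation.
        E[W] = n(n+1)/4 = 8*9/4 = 18.
        Tie groups: |d|=3 (t=2), |d|=5 (t=4); sum(t^3 - t) = 66.
        Var[W] = n(n+1)(2n+1)/24 - sum(t^3-t)/48 = 1224/24 - 66/48 = 49.625.
        z = (W - E[W]) / sqrt(Var[W]) = (10 - 18) / 7.0445 = -1.1356.
        Two-sided p = 2*Phi(z) = 0.256108.
Step 6: alpha = 0.05. fail to reject H0.

W+ = 10, W- = 26, W = min = 10, p = 0.256108, fail to reject H0.


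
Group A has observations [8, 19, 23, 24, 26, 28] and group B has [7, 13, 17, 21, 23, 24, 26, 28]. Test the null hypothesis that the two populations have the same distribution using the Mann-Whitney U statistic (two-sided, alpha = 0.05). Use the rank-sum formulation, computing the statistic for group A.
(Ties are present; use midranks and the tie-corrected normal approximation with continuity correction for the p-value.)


Step 1: Combine and sort all 14 observations; assign midranks.
sorted (value, group): (7,Y), (8,X), (13,Y), (17,Y), (19,X), (21,Y), (23,X), (23,Y), (24,X), (24,Y), (26,X), (26,Y), (28,X), (28,Y)
ranks: 7->1, 8->2, 13->3, 17->4, 19->5, 21->6, 23->7.5, 23->7.5, 24->9.5, 24->9.5, 26->11.5, 26->11.5, 28->13.5, 28->13.5
Step 2: Rank sum for X: R1 = 2 + 5 + 7.5 + 9.5 + 11.5 + 13.5 = 49.
Step 3: U_X = R1 - n1(n1+1)/2 = 49 - 6*7/2 = 49 - 21 = 28.
       U_Y = n1*n2 - U_X = 48 - 28 = 20.
Step 4: Ties are present, so use the tie-corrected normal approximation (with continuity correction) for the p-value.
Step 5: p-value = 0.649939; compare to alpha = 0.05. fail to reject H0.

U_X = 28, p = 0.649939, fail to reject H0 at alpha = 0.05.


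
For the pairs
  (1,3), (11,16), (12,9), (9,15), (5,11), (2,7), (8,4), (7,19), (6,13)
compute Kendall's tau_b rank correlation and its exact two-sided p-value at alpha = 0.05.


Step 1: Enumerate the 36 unordered pairs (i,j) with i<j and classify each by sign(x_j-x_i) * sign(y_j-y_i).
  (1,2):dx=+10,dy=+13->C; (1,3):dx=+11,dy=+6->C; (1,4):dx=+8,dy=+12->C; (1,5):dx=+4,dy=+8->C
  (1,6):dx=+1,dy=+4->C; (1,7):dx=+7,dy=+1->C; (1,8):dx=+6,dy=+16->C; (1,9):dx=+5,dy=+10->C
  (2,3):dx=+1,dy=-7->D; (2,4):dx=-2,dy=-1->C; (2,5):dx=-6,dy=-5->C; (2,6):dx=-9,dy=-9->C
  (2,7):dx=-3,dy=-12->C; (2,8):dx=-4,dy=+3->D; (2,9):dx=-5,dy=-3->C; (3,4):dx=-3,dy=+6->D
  (3,5):dx=-7,dy=+2->D; (3,6):dx=-10,dy=-2->C; (3,7):dx=-4,dy=-5->C; (3,8):dx=-5,dy=+10->D
  (3,9):dx=-6,dy=+4->D; (4,5):dx=-4,dy=-4->C; (4,6):dx=-7,dy=-8->C; (4,7):dx=-1,dy=-11->C
  (4,8):dx=-2,dy=+4->D; (4,9):dx=-3,dy=-2->C; (5,6):dx=-3,dy=-4->C; (5,7):dx=+3,dy=-7->D
  (5,8):dx=+2,dy=+8->C; (5,9):dx=+1,dy=+2->C; (6,7):dx=+6,dy=-3->D; (6,8):dx=+5,dy=+12->C
  (6,9):dx=+4,dy=+6->C; (7,8):dx=-1,dy=+15->D; (7,9):dx=-2,dy=+9->D; (8,9):dx=-1,dy=-6->C
Step 2: C = 25, D = 11, total pairs = 36.
Step 3: tau = (C - D)/(n(n-1)/2) = (25 - 11)/36 = 0.388889.
Step 4: Exact two-sided p-value (enumerate n! = 362880 permutations of y under H0): p = 0.180181.
Step 5: alpha = 0.05. fail to reject H0.

tau_b = 0.3889 (C=25, D=11), p = 0.180181, fail to reject H0.


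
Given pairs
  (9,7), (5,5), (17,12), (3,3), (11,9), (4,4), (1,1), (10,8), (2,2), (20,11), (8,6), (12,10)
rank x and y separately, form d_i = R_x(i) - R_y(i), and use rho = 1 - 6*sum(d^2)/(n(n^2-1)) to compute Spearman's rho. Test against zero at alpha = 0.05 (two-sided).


Step 1: Rank x and y separately (midranks; no ties here).
rank(x): 9->7, 5->5, 17->11, 3->3, 11->9, 4->4, 1->1, 10->8, 2->2, 20->12, 8->6, 12->10
rank(y): 7->7, 5->5, 12->12, 3->3, 9->9, 4->4, 1->1, 8->8, 2->2, 11->11, 6->6, 10->10
Step 2: d_i = R_x(i) - R_y(i); compute d_i^2.
  (7-7)^2=0, (5-5)^2=0, (11-12)^2=1, (3-3)^2=0, (9-9)^2=0, (4-4)^2=0, (1-1)^2=0, (8-8)^2=0, (2-2)^2=0, (12-11)^2=1, (6-6)^2=0, (10-10)^2=0
sum(d^2) = 2.
Step 3: rho = 1 - 6*2 / (12*(12^2 - 1)) = 1 - 12/1716 = 0.993007.
Step 4: Under H0, t = rho * sqrt((n-2)/(1-rho^2)) = 26.5990 ~ t(10).
Step 5: Two-sided p-value from the t-distribution with 10 df = 0.000000.
Step 6: alpha = 0.05. reject H0.

rho = 0.9930, p = 0.000000, reject H0 at alpha = 0.05.


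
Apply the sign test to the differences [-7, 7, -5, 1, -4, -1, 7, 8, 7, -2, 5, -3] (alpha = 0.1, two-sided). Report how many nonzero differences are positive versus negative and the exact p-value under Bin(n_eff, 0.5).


Step 1: Discard zero differences. Original n = 12; n_eff = number of nonzero differences = 12.
Nonzero differences (with sign): -7, +7, -5, +1, -4, -1, +7, +8, +7, -2, +5, -3
Step 2: Count signs: positive = 6, negative = 6.
Step 3: Under H0: P(positive) = 0.5, so the number of positives S ~ Bin(12, 0.5).
Step 4: Two-sided exact p-value = sum of Bin(12,0.5) probabilities at or below the observed probability = 1.000000.
Step 5: alpha = 0.1. fail to reject H0.

n_eff = 12, pos = 6, neg = 6, p = 1.000000, fail to reject H0.


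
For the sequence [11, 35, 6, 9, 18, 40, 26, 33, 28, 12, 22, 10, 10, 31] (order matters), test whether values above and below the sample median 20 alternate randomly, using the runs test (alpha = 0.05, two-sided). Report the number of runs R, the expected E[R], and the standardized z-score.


Step 1: Compute median = 20; label A = above, B = below.
Labels in order: BABBBAAAABABBA  (n_A = 7, n_B = 7)
Step 2: Count runs R = 8.
Step 3: Under H0 (random ordering), E[R] = 2*n_A*n_B/(n_A+n_B) + 1 = 2*7*7/14 + 1 = 8.0000.
        Var[R] = 2*n_A*n_B*(2*n_A*n_B - n_A - n_B) / ((n_A+n_B)^2 * (n_A+n_B-1)) = 8232/2548 = 3.2308.
        SD[R] = 1.7974.
Step 4: R = E[R], so z = 0 with no continuity correction.
Step 5: Two-sided p-value via normal approximation = 2*(1 - Phi(|z|)) = 1.000000.
Step 6: alpha = 0.05. fail to reject H0.

R = 8, z = 0.0000, p = 1.000000, fail to reject H0.


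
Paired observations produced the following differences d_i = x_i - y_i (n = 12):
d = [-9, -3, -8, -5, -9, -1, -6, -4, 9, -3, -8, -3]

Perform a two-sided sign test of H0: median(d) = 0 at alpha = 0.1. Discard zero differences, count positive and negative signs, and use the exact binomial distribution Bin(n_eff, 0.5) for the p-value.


Step 1: Discard zero differences. Original n = 12; n_eff = number of nonzero differences = 12.
Nonzero differences (with sign): -9, -3, -8, -5, -9, -1, -6, -4, +9, -3, -8, -3
Step 2: Count signs: positive = 1, negative = 11.
Step 3: Under H0: P(positive) = 0.5, so the number of positives S ~ Bin(12, 0.5).
Step 4: Two-sided exact p-value = sum of Bin(12,0.5) probabilities at or below the observed probability = 0.006348.
Step 5: alpha = 0.1. reject H0.

n_eff = 12, pos = 1, neg = 11, p = 0.006348, reject H0.


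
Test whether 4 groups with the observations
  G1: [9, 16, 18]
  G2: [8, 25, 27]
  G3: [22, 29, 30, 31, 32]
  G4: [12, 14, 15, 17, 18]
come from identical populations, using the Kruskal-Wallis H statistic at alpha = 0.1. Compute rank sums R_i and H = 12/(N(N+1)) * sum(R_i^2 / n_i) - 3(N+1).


Step 1: Combine all N = 16 observations and assign midranks.
sorted (value, group, rank): (8,G2,1), (9,G1,2), (12,G4,3), (14,G4,4), (15,G4,5), (16,G1,6), (17,G4,7), (18,G1,8.5), (18,G4,8.5), (22,G3,10), (25,G2,11), (27,G2,12), (29,G3,13), (30,G3,14), (31,G3,15), (32,G3,16)
Step 2: Sum ranks within each group.
R_1 = 16.5 (n_1 = 3)
R_2 = 24 (n_2 = 3)
R_3 = 68 (n_3 = 5)
R_4 = 27.5 (n_4 = 5)
Step 3: H = 12/(N(N+1)) * sum(R_i^2/n_i) - 3(N+1)
     = 12/(16*17) * (16.5^2/3 + 24^2/3 + 68^2/5 + 27.5^2/5) - 3*17
     = 0.044118 * 1358.8 - 51
     = 8.947059.
Step 4: Ties present; correction factor C = 1 - 6/(16^3 - 16) = 0.998529. Corrected H = 8.947059 / 0.998529 = 8.960236.
Step 5: Under H0, H ~ chi^2(3); p-value = 0.029824.
Step 6: alpha = 0.1. reject H0.

H = 8.9602, df = 3, p = 0.029824, reject H0.


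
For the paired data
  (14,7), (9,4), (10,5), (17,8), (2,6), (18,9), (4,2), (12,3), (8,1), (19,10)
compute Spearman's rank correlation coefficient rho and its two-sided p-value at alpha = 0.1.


Step 1: Rank x and y separately (midranks; no ties here).
rank(x): 14->7, 9->4, 10->5, 17->8, 2->1, 18->9, 4->2, 12->6, 8->3, 19->10
rank(y): 7->7, 4->4, 5->5, 8->8, 6->6, 9->9, 2->2, 3->3, 1->1, 10->10
Step 2: d_i = R_x(i) - R_y(i); compute d_i^2.
  (7-7)^2=0, (4-4)^2=0, (5-5)^2=0, (8-8)^2=0, (1-6)^2=25, (9-9)^2=0, (2-2)^2=0, (6-3)^2=9, (3-1)^2=4, (10-10)^2=0
sum(d^2) = 38.
Step 3: rho = 1 - 6*38 / (10*(10^2 - 1)) = 1 - 228/990 = 0.769697.
Step 4: Under H0, t = rho * sqrt((n-2)/(1-rho^2)) = 3.4101 ~ t(8).
Step 5: Two-sided p-value from the t-distribution with 8 df = 0.009222.
Step 6: alpha = 0.1. reject H0.

rho = 0.7697, p = 0.009222, reject H0 at alpha = 0.1.


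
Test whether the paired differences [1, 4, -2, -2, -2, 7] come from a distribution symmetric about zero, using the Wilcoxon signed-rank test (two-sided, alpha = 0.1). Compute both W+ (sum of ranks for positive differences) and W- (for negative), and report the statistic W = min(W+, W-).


Step 1: Drop any zero differences (none here) and take |d_i|.
|d| = [1, 4, 2, 2, 2, 7]
Step 2: Midrank |d_i| (ties get averaged ranks).
ranks: |1|->1, |4|->5, |2|->3, |2|->3, |2|->3, |7|->6
Step 3: Attach original signs; sum ranks with positive sign and with negative sign.
W+ = 1 + 5 + 6 = 12
W- = 3 + 3 + 3 = 9
(Check: W+ + W- = 21 should equal n(n+1)/2 = 21.)
Step 4: Test statistic W = min(W+, W-) = 9.
Step 5: Ties in |d|, so use the tie-corrected normal approximation.
        E[W] = n(n+1)/4 = 6*7/4 = 10.5.
        Tie groups: |d|=2 (t=3); sum(t^3 - t) = 24.
        Var[W] = n(n+1)(2n+1)/24 - sum(t^3-t)/48 = 546/24 - 24/48 = 22.25.
        z = (W - E[W]) / sqrt(Var[W]) = (9 - 10.5) / 4.7170 = -0.3180.
        Two-sided p = 2*Phi(z) = 0.750485.
Step 6: alpha = 0.1. fail to reject H0.

W+ = 12, W- = 9, W = min = 9, p = 0.750485, fail to reject H0.


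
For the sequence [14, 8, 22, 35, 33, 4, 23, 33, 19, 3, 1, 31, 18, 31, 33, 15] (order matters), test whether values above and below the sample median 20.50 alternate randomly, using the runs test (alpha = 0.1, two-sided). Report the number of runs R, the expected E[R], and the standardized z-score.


Step 1: Compute median = 20.50; label A = above, B = below.
Labels in order: BBAAABAABBBABAAB  (n_A = 8, n_B = 8)
Step 2: Count runs R = 9.
Step 3: Under H0 (random ordering), E[R] = 2*n_A*n_B/(n_A+n_B) + 1 = 2*8*8/16 + 1 = 9.0000.
        Var[R] = 2*n_A*n_B*(2*n_A*n_B - n_A - n_B) / ((n_A+n_B)^2 * (n_A+n_B-1)) = 14336/3840 = 3.7333.
        SD[R] = 1.9322.
Step 4: R = E[R], so z = 0 with no continuity correction.
Step 5: Two-sided p-value via normal approximation = 2*(1 - Phi(|z|)) = 1.000000.
Step 6: alpha = 0.1. fail to reject H0.

R = 9, z = 0.0000, p = 1.000000, fail to reject H0.


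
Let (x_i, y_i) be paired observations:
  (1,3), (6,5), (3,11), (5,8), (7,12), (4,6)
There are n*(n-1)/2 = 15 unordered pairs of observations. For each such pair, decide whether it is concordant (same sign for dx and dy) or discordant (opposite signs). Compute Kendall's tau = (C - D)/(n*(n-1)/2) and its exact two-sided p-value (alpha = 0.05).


Step 1: Enumerate the 15 unordered pairs (i,j) with i<j and classify each by sign(x_j-x_i) * sign(y_j-y_i).
  (1,2):dx=+5,dy=+2->C; (1,3):dx=+2,dy=+8->C; (1,4):dx=+4,dy=+5->C; (1,5):dx=+6,dy=+9->C
  (1,6):dx=+3,dy=+3->C; (2,3):dx=-3,dy=+6->D; (2,4):dx=-1,dy=+3->D; (2,5):dx=+1,dy=+7->C
  (2,6):dx=-2,dy=+1->D; (3,4):dx=+2,dy=-3->D; (3,5):dx=+4,dy=+1->C; (3,6):dx=+1,dy=-5->D
  (4,5):dx=+2,dy=+4->C; (4,6):dx=-1,dy=-2->C; (5,6):dx=-3,dy=-6->C
Step 2: C = 10, D = 5, total pairs = 15.
Step 3: tau = (C - D)/(n(n-1)/2) = (10 - 5)/15 = 0.333333.
Step 4: Exact two-sided p-value (enumerate n! = 720 permutations of y under H0): p = 0.469444.
Step 5: alpha = 0.05. fail to reject H0.

tau_b = 0.3333 (C=10, D=5), p = 0.469444, fail to reject H0.


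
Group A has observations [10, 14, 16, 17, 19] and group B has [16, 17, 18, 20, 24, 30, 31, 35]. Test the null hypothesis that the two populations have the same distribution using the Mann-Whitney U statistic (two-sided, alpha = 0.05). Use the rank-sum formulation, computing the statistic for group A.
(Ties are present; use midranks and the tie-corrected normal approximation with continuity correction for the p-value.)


Step 1: Combine and sort all 13 observations; assign midranks.
sorted (value, group): (10,X), (14,X), (16,X), (16,Y), (17,X), (17,Y), (18,Y), (19,X), (20,Y), (24,Y), (30,Y), (31,Y), (35,Y)
ranks: 10->1, 14->2, 16->3.5, 16->3.5, 17->5.5, 17->5.5, 18->7, 19->8, 20->9, 24->10, 30->11, 31->12, 35->13
Step 2: Rank sum for X: R1 = 1 + 2 + 3.5 + 5.5 + 8 = 20.
Step 3: U_X = R1 - n1(n1+1)/2 = 20 - 5*6/2 = 20 - 15 = 5.
       U_Y = n1*n2 - U_X = 40 - 5 = 35.
Step 4: Ties are present, so use the tie-corrected normal approximation (with continuity correction) for the p-value.
Step 5: p-value = 0.033301; compare to alpha = 0.05. reject H0.

U_X = 5, p = 0.033301, reject H0 at alpha = 0.05.


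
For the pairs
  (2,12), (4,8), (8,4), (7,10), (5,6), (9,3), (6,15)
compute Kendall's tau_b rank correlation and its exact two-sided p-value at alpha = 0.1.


Step 1: Enumerate the 21 unordered pairs (i,j) with i<j and classify each by sign(x_j-x_i) * sign(y_j-y_i).
  (1,2):dx=+2,dy=-4->D; (1,3):dx=+6,dy=-8->D; (1,4):dx=+5,dy=-2->D; (1,5):dx=+3,dy=-6->D
  (1,6):dx=+7,dy=-9->D; (1,7):dx=+4,dy=+3->C; (2,3):dx=+4,dy=-4->D; (2,4):dx=+3,dy=+2->C
  (2,5):dx=+1,dy=-2->D; (2,6):dx=+5,dy=-5->D; (2,7):dx=+2,dy=+7->C; (3,4):dx=-1,dy=+6->D
  (3,5):dx=-3,dy=+2->D; (3,6):dx=+1,dy=-1->D; (3,7):dx=-2,dy=+11->D; (4,5):dx=-2,dy=-4->C
  (4,6):dx=+2,dy=-7->D; (4,7):dx=-1,dy=+5->D; (5,6):dx=+4,dy=-3->D; (5,7):dx=+1,dy=+9->C
  (6,7):dx=-3,dy=+12->D
Step 2: C = 5, D = 16, total pairs = 21.
Step 3: tau = (C - D)/(n(n-1)/2) = (5 - 16)/21 = -0.523810.
Step 4: Exact two-sided p-value (enumerate n! = 5040 permutations of y under H0): p = 0.136111.
Step 5: alpha = 0.1. fail to reject H0.

tau_b = -0.5238 (C=5, D=16), p = 0.136111, fail to reject H0.


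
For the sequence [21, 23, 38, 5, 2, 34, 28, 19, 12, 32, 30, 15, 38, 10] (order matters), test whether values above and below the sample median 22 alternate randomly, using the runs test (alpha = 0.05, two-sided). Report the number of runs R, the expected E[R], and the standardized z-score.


Step 1: Compute median = 22; label A = above, B = below.
Labels in order: BAABBAABBAABAB  (n_A = 7, n_B = 7)
Step 2: Count runs R = 9.
Step 3: Under H0 (random ordering), E[R] = 2*n_A*n_B/(n_A+n_B) + 1 = 2*7*7/14 + 1 = 8.0000.
        Var[R] = 2*n_A*n_B*(2*n_A*n_B - n_A - n_B) / ((n_A+n_B)^2 * (n_A+n_B-1)) = 8232/2548 = 3.2308.
        SD[R] = 1.7974.
Step 4: Continuity-corrected z = (R - 0.5 - E[R]) / SD[R] = (9 - 0.5 - 8.0000) / 1.7974 = 0.2782.
Step 5: Two-sided p-value via normal approximation = 2*(1 - Phi(|z|)) = 0.780879.
Step 6: alpha = 0.05. fail to reject H0.

R = 9, z = 0.2782, p = 0.780879, fail to reject H0.


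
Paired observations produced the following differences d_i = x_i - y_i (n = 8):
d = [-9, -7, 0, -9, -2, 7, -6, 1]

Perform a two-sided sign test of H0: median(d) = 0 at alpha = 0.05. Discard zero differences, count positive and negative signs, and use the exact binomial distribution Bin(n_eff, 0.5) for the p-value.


Step 1: Discard zero differences. Original n = 8; n_eff = number of nonzero differences = 7.
Nonzero differences (with sign): -9, -7, -9, -2, +7, -6, +1
Step 2: Count signs: positive = 2, negative = 5.
Step 3: Under H0: P(positive) = 0.5, so the number of positives S ~ Bin(7, 0.5).
Step 4: Two-sided exact p-value = sum of Bin(7,0.5) probabilities at or below the observed probability = 0.453125.
Step 5: alpha = 0.05. fail to reject H0.

n_eff = 7, pos = 2, neg = 5, p = 0.453125, fail to reject H0.


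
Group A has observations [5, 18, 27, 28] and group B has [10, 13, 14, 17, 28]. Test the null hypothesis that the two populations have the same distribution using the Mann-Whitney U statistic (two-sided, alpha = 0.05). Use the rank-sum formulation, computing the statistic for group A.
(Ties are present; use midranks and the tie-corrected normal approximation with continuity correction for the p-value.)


Step 1: Combine and sort all 9 observations; assign midranks.
sorted (value, group): (5,X), (10,Y), (13,Y), (14,Y), (17,Y), (18,X), (27,X), (28,X), (28,Y)
ranks: 5->1, 10->2, 13->3, 14->4, 17->5, 18->6, 27->7, 28->8.5, 28->8.5
Step 2: Rank sum for X: R1 = 1 + 6 + 7 + 8.5 = 22.5.
Step 3: U_X = R1 - n1(n1+1)/2 = 22.5 - 4*5/2 = 22.5 - 10 = 12.5.
       U_Y = n1*n2 - U_X = 20 - 12.5 = 7.5.
Step 4: Ties are present, so use the tie-corrected normal approximation (with continuity correction) for the p-value.
Step 5: p-value = 0.622753; compare to alpha = 0.05. fail to reject H0.

U_X = 12.5, p = 0.622753, fail to reject H0 at alpha = 0.05.


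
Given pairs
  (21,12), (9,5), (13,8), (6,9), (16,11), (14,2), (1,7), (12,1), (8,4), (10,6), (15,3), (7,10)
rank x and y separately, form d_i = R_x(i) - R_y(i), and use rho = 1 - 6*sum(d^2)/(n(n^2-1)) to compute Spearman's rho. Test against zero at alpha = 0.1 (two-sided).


Step 1: Rank x and y separately (midranks; no ties here).
rank(x): 21->12, 9->5, 13->8, 6->2, 16->11, 14->9, 1->1, 12->7, 8->4, 10->6, 15->10, 7->3
rank(y): 12->12, 5->5, 8->8, 9->9, 11->11, 2->2, 7->7, 1->1, 4->4, 6->6, 3->3, 10->10
Step 2: d_i = R_x(i) - R_y(i); compute d_i^2.
  (12-12)^2=0, (5-5)^2=0, (8-8)^2=0, (2-9)^2=49, (11-11)^2=0, (9-2)^2=49, (1-7)^2=36, (7-1)^2=36, (4-4)^2=0, (6-6)^2=0, (10-3)^2=49, (3-10)^2=49
sum(d^2) = 268.
Step 3: rho = 1 - 6*268 / (12*(12^2 - 1)) = 1 - 1608/1716 = 0.062937.
Step 4: Under H0, t = rho * sqrt((n-2)/(1-rho^2)) = 0.1994 ~ t(10).
Step 5: Two-sided p-value from the t-distribution with 10 df = 0.845931.
Step 6: alpha = 0.1. fail to reject H0.

rho = 0.0629, p = 0.845931, fail to reject H0 at alpha = 0.1.


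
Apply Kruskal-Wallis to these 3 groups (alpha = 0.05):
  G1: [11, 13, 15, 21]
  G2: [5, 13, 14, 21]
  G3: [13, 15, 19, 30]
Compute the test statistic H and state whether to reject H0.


Step 1: Combine all N = 12 observations and assign midranks.
sorted (value, group, rank): (5,G2,1), (11,G1,2), (13,G1,4), (13,G2,4), (13,G3,4), (14,G2,6), (15,G1,7.5), (15,G3,7.5), (19,G3,9), (21,G1,10.5), (21,G2,10.5), (30,G3,12)
Step 2: Sum ranks within each group.
R_1 = 24 (n_1 = 4)
R_2 = 21.5 (n_2 = 4)
R_3 = 32.5 (n_3 = 4)
Step 3: H = 12/(N(N+1)) * sum(R_i^2/n_i) - 3(N+1)
     = 12/(12*13) * (24^2/4 + 21.5^2/4 + 32.5^2/4) - 3*13
     = 0.076923 * 523.625 - 39
     = 1.278846.
Step 4: Ties present; correction factor C = 1 - 36/(12^3 - 12) = 0.979021. Corrected H = 1.278846 / 0.979021 = 1.306250.
Step 5: Under H0, H ~ chi^2(2); p-value = 0.520417.
Step 6: alpha = 0.05. fail to reject H0.

H = 1.3062, df = 2, p = 0.520417, fail to reject H0.
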